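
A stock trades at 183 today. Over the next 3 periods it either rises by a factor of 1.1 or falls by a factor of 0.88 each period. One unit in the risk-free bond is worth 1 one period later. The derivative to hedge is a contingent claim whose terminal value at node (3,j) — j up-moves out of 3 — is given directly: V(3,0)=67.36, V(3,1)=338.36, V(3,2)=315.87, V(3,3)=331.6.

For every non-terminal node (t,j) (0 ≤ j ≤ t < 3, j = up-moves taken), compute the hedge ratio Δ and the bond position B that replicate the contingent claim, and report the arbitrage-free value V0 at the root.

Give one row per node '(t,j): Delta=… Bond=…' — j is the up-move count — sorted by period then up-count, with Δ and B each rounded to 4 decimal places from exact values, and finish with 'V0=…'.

No-arbitrage ⇒ martingale measure with p* = (R−d)/(u−d) = 0.5455.
At expiry t=3: V(3,0)=67.3600, V(3,1)=338.3600, V(3,2)=315.8700, V(3,3)=331.6000
(2,0): S=141.7152. Δ = (V_up−V_dn)/(S_up−S_dn) = (338.3600−67.3600)/(155.8867−124.7094) = 8.6922. V = [p*·338.3600 + (1−p*)·67.3600]/1 = 215.1782. B = V − Δ·S = -1016.6400.
(2,1): S=177.1440. Δ = (V_up−V_dn)/(S_up−S_dn) = (315.8700−338.3600)/(194.8584−155.8867) = -0.5771. V = [p*·315.8700 + (1−p*)·338.3600]/1 = 326.0927. B = V − Δ·S = 428.3200.
(2,2): S=221.4300. Δ = (V_up−V_dn)/(S_up−S_dn) = (331.6000−315.8700)/(243.5730−194.8584) = 0.3229. V = [p*·331.6000 + (1−p*)·315.8700]/1 = 324.4500. B = V − Δ·S = 252.9500.
(1,0): S=161.0400. Δ = (V_up−V_dn)/(S_up−S_dn) = (326.0927−215.1782)/(177.1440−141.7152) = 3.1306. V = [p*·326.0927 + (1−p*)·215.1782]/1 = 275.6770. B = V − Δ·S = -228.4800.
(1,1): S=201.3000. Δ = (V_up−V_dn)/(S_up−S_dn) = (324.4500−326.0927)/(221.4300−177.1440) = -0.0371. V = [p*·324.4500 + (1−p*)·326.0927]/1 = 325.1967. B = V − Δ·S = 332.6636.
(0,0): S=183.0000. Δ = (V_up−V_dn)/(S_up−S_dn) = (325.1967−275.6770)/(201.3000−161.0400) = 1.2300. V = [p*·325.1967 + (1−p*)·275.6770]/1 = 302.6878. B = V − Δ·S = 77.5983.
Self-financing check: at every node Δ·S+B equals the discounted successor values.

(0,0): Delta=1.2300 Bond=77.5983
(1,0): Delta=3.1306 Bond=-228.4800
(1,1): Delta=-0.0371 Bond=332.6636
(2,0): Delta=8.6922 Bond=-1016.6400
(2,1): Delta=-0.5771 Bond=428.3200
(2,2): Delta=0.3229 Bond=252.9500
V0=302.6878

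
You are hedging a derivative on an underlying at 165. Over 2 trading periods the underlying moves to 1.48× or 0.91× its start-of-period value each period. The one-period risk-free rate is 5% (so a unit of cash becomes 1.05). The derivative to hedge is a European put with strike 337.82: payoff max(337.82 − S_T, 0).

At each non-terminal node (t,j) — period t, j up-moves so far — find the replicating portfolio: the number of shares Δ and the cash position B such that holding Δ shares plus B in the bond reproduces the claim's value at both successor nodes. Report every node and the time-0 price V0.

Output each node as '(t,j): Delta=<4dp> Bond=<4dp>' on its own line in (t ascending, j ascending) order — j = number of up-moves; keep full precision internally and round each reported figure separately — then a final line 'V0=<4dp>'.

Since d<R<u, set p* = (R−d)/(u−d) = 0.2456; price each node as the discounted p*-expectation of its children.
At expiry t=2: V(2,0)=201.1835, V(2,1)=115.5980, V(2,2)=0.0000
  t=1,j=0: stock 150.1500 → up 222.2220 (V=115.5980), down 136.6365 (V=201.1835). Price 171.5833; hedge Δ=-1.0000, bond B=321.7333.
  t=1,j=1: stock 244.2000 → up 361.4160 (V=0.0000), down 222.2220 (V=115.5980). Price 83.0529; hedge Δ=-0.8305, bond B=285.8564.
  t=0,j=0: stock 165.0000 → up 244.2000 (V=83.0529), down 150.1500 (V=171.5833). Price 142.7038; hedge Δ=-0.9413, bond B=298.0204.
Root portfolio cost Δ·165+B reproduces V0=142.7038.

(0,0): Delta=-0.9413 Bond=298.0204
(1,0): Delta=-1.0000 Bond=321.7333
(1,1): Delta=-0.8305 Bond=285.8564
V0=142.7038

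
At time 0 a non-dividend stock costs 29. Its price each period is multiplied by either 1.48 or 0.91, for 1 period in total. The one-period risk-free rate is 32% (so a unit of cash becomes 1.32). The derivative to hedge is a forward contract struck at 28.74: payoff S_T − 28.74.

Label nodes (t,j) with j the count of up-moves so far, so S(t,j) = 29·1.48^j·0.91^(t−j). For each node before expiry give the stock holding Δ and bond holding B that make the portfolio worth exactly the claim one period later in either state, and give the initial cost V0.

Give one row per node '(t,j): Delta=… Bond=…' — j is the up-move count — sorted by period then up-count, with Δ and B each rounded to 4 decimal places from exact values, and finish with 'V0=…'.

Under the risk-neutral measure, an up-move has probability p* = (R−d)/(u−d) = 0.7193 and values discount at R = 1.32.
Payoff layer (t=1): V(1,0)=-2.3500, V(1,1)=14.1800
(0,0): S=29.0000. Δ = (V_up−V_dn)/(S_up−S_dn) = (14.1800−-2.3500)/(42.9200−26.3900) = 1.0000. V = [p*·14.1800 + (1−p*)·-2.3500]/1.32 = 7.2273. B = V − Δ·S = -21.7727.
Each (Δ,B) replicates both successor values, so the strategy is self-financing and V0 is arbitrage-free.

(0,0): Delta=1.0000 Bond=-21.7727
V0=7.2273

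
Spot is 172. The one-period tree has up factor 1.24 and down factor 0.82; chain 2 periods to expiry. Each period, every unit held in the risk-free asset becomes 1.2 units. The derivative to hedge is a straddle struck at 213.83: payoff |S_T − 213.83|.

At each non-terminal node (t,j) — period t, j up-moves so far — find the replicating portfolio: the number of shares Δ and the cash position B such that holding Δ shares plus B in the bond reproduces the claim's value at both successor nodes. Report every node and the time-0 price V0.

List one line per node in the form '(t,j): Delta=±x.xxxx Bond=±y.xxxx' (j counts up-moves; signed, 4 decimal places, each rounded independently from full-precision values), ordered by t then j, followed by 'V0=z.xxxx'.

(0,0): Delta=0.0570 Bond=24.2603
(1,0): Delta=-1.0000 Bond=178.1917
(1,1): Delta=0.1306 Bond=13.4198
V0=34.0643

The replicating-portfolio and risk-neutral prices coincide; use p* = (1.2−0.82)/(1.24−0.82) = 0.9048 for the latter.
Terminal values V(2,·): V(2,0)=98.1772, V(2,1)=38.9404, V(2,2)=50.6372
Node (1,0) S=141.0400: V=(p*·38.9404+(1−p*)·98.1772)/1.2=37.1517; Δ=(38.9404−98.1772)/(174.8896−115.6528)=-1.0000; B=V−Δ·S=178.1917
Node (1,1) S=213.2800: V=(p*·50.6372+(1−p*)·38.9404)/1.2=41.2693; Δ=(50.6372−38.9404)/(264.4672−174.8896)=0.1306; B=V−Δ·S=13.4198
Node (0,0) S=172.0000: V=(p*·41.2693+(1−p*)·37.1517)/1.2=34.0643; Δ=(41.2693−37.1517)/(213.2800−141.0400)=0.0570; B=V−Δ·S=24.2603
The time-0 hedge costs 34.0643, which is the no-arbitrage price.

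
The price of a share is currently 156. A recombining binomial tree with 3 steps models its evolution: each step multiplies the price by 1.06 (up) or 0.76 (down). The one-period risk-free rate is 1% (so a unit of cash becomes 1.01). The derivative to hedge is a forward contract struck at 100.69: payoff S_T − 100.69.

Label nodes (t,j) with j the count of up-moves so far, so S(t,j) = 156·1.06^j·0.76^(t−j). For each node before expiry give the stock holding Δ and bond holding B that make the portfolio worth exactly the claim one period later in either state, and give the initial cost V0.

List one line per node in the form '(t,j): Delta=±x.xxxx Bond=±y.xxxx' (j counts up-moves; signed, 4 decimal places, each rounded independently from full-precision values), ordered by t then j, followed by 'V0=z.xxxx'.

(0,0): Delta=1.0000 Bond=-97.7287
(1,0): Delta=1.0000 Bond=-98.7060
(1,1): Delta=1.0000 Bond=-98.7060
(2,0): Delta=1.0000 Bond=-99.6931
(2,1): Delta=1.0000 Bond=-99.6931
(2,2): Delta=1.0000 Bond=-99.6931
V0=58.2713

Under the risk-neutral measure, an up-move has probability p* = (R−d)/(u−d) = 0.8333 and values discount at R = 1.01.
At expiry t=3: V(3,0)=-32.2097, V(3,1)=-5.1781, V(3,2)=32.5240, V(3,3)=85.1085
(2,0): S=90.1056. Δ = (V_up−V_dn)/(S_up−S_dn) = (-5.1781−-32.2097)/(95.5119−68.4803) = 1.0000. V = [p*·-5.1781 + (1−p*)·-32.2097]/1.01 = -9.5875. B = V − Δ·S = -99.6931.
(2,1): S=125.6736. Δ = (V_up−V_dn)/(S_up−S_dn) = (32.5240−-5.1781)/(133.2140−95.5119) = 1.0000. V = [p*·32.5240 + (1−p*)·-5.1781]/1.01 = 25.9805. B = V − Δ·S = -99.6931.
(2,2): S=175.2816. Δ = (V_up−V_dn)/(S_up−S_dn) = (85.1085−32.5240)/(185.7985−133.2140) = 1.0000. V = [p*·85.1085 + (1−p*)·32.5240]/1.01 = 75.5885. B = V − Δ·S = -99.6931.
(1,0): S=118.5600. Δ = (V_up−V_dn)/(S_up−S_dn) = (25.9805−-9.5875)/(125.6736−90.1056) = 1.0000. V = [p*·25.9805 + (1−p*)·-9.5875]/1.01 = 19.8540. B = V − Δ·S = -98.7060.
(1,1): S=165.3600. Δ = (V_up−V_dn)/(S_up−S_dn) = (75.5885−25.9805)/(175.2816−125.6736) = 1.0000. V = [p*·75.5885 + (1−p*)·25.9805]/1.01 = 66.6540. B = V − Δ·S = -98.7060.
(0,0): S=156.0000. Δ = (V_up−V_dn)/(S_up−S_dn) = (66.6540−19.8540)/(165.3600−118.5600) = 1.0000. V = [p*·66.6540 + (1−p*)·19.8540]/1.01 = 58.2713. B = V − Δ·S = -97.7287.
The time-0 hedge costs 58.2713, which is the no-arbitrage price.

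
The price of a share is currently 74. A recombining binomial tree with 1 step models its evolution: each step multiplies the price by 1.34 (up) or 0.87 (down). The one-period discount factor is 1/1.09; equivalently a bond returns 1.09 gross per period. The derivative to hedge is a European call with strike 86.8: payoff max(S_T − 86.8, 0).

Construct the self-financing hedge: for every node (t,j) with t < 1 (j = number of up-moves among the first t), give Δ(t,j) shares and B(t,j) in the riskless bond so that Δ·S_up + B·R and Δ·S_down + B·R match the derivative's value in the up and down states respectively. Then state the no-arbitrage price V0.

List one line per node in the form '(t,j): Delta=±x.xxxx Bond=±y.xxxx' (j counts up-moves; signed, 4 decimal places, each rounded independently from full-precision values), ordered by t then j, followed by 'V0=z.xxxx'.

(0,0): Delta=0.3554 Bond=-20.9900
V0=5.3078

The replicating-portfolio and risk-neutral prices coincide; use p* = (1.09−0.87)/(1.34−0.87) = 0.4681 for the latter.
Terminal values V(1,·): V(1,0)=0.0000, V(1,1)=12.3600
(0,0): S=74.0000. Δ = (V_up−V_dn)/(S_up−S_dn) = (12.3600−0.0000)/(99.1600−64.3800) = 0.3554. V = [p*·12.3600 + (1−p*)·0.0000]/1.09 = 5.3078. B = V − Δ·S = -20.9900.
Each (Δ,B) replicates both successor values, so the strategy is self-financing and V0 is arbitrage-free.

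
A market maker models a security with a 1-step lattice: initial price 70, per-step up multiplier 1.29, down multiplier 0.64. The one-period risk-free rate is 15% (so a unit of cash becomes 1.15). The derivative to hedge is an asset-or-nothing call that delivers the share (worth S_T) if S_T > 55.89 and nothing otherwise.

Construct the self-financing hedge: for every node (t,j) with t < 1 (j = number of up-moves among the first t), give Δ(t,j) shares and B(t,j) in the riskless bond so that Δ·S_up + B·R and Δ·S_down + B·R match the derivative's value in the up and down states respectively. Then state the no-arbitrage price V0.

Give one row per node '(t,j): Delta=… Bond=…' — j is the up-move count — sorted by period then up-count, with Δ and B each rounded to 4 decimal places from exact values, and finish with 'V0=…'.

Under the risk-neutral measure, an up-move has probability p* = (R−d)/(u−d) = 0.7846 and values discount at R = 1.15.
Terminal values V(1,·): V(1,0)=0.0000, V(1,1)=90.3000
Node (0,0) S=70.0000: V=(p*·90.3000+(1−p*)·0.0000)/1.15=61.6094; Δ=(90.3000−0.0000)/(90.3000−44.8000)=1.9846; B=V−Δ·S=-77.3137
Check: Δ(0,0)·S0 + B(0,0) = 61.6094 = V0.

(0,0): Delta=1.9846 Bond=-77.3137
V0=61.6094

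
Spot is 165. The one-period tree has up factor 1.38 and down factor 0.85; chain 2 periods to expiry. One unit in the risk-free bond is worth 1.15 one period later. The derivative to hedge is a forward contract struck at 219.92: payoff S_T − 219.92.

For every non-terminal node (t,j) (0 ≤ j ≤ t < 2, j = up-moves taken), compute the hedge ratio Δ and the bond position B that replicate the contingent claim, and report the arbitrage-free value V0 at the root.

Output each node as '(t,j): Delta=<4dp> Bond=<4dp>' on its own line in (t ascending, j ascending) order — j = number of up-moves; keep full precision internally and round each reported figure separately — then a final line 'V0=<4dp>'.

(0,0): Delta=1.0000 Bond=-166.2911
(1,0): Delta=1.0000 Bond=-191.2348
(1,1): Delta=1.0000 Bond=-191.2348
V0=-1.2911

Risk-neutral probability p* = (R−d)/(u−d) = (1.15−0.85)/(1.38−0.85) = 0.5660.
Terminal payoffs: V(2,0)=-100.7075, V(2,1)=-26.3750, V(2,2)=94.3060
Node (1,0) S=140.2500: V=(p*·-26.3750+(1−p*)·-100.7075)/1.15=-50.9848; Δ=(-26.3750−-100.7075)/(193.5450−119.2125)=1.0000; B=V−Δ·S=-191.2348
Node (1,1) S=227.7000: V=(p*·94.3060+(1−p*)·-26.3750)/1.15=36.4652; Δ=(94.3060−-26.3750)/(314.2260−193.5450)=1.0000; B=V−Δ·S=-191.2348
Node (0,0) S=165.0000: V=(p*·36.4652+(1−p*)·-50.9848)/1.15=-1.2911; Δ=(36.4652−-50.9848)/(227.7000−140.2500)=1.0000; B=V−Δ·S=-166.2911
The time-0 hedge costs -1.2911, which is the no-arbitrage price.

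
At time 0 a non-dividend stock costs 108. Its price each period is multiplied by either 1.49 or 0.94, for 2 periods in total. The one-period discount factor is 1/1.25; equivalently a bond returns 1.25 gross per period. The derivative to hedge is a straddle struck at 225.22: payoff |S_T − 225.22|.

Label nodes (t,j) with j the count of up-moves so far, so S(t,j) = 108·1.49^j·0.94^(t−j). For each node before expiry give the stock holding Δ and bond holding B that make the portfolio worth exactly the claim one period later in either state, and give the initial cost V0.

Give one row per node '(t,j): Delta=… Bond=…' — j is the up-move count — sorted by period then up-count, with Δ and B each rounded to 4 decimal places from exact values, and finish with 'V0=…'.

(0,0): Delta=-0.7791 Bond=126.1992
(1,0): Delta=-1.0000 Bond=180.1760
(1,1): Delta=-0.6712 Bond=140.3862
V0=42.0577

Since d<R<u, set p* = (R−d)/(u−d) = 0.5636; price each node as the discounted p*-expectation of its children.
Terminal payoffs: V(2,0)=129.7912, V(2,1)=73.9552, V(2,2)=14.5508
Node (1,0) S=101.5200: V=(p*·73.9552+(1−p*)·129.7912)/1.25=78.6560; Δ=(73.9552−129.7912)/(151.2648−95.4288)=-1.0000; B=V−Δ·S=180.1760
Node (1,1) S=160.9200: V=(p*·14.5508+(1−p*)·73.9552)/1.25=32.3782; Δ=(14.5508−73.9552)/(239.7708−151.2648)=-0.6712; B=V−Δ·S=140.3862
Node (0,0) S=108.0000: V=(p*·32.3782+(1−p*)·78.6560)/1.25=42.0577; Δ=(32.3782−78.6560)/(160.9200−101.5200)=-0.7791; B=V−Δ·S=126.1992
Root portfolio cost Δ·108+B reproduces V0=42.0577.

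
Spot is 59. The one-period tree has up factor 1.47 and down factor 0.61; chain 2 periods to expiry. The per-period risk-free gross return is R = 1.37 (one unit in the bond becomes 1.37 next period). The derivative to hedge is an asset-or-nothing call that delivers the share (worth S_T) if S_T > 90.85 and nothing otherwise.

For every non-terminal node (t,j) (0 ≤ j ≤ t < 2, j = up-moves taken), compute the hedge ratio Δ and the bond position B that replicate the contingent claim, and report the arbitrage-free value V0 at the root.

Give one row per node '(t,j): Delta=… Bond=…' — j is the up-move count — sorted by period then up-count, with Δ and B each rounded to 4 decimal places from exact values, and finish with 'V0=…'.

No-arbitrage ⇒ martingale measure with p* = (R−d)/(u−d) = 0.8837.
Payoff layer (t=2): V(2,0)=0.0000, V(2,1)=0.0000, V(2,2)=127.4931
  t=1,j=0: stock 35.9900 → up 52.9053 (V=0.0000), down 21.9539 (V=0.0000). Price 0.0000; hedge Δ=0.0000, bond B=0.0000.
  t=1,j=1: stock 86.7300 → up 127.4931 (V=127.4931), down 52.9053 (V=0.0000). Price 82.2397; hedge Δ=1.7093, bond B=-66.0081.
  t=0,j=0: stock 59.0000 → up 86.7300 (V=82.2397), down 35.9900 (V=0.0000). Price 53.0488; hedge Δ=1.6208, bond B=-42.5787.
The time-0 hedge costs 53.0488, which is the no-arbitrage price.

(0,0): Delta=1.6208 Bond=-42.5787
(1,0): Delta=0.0000 Bond=0.0000
(1,1): Delta=1.7093 Bond=-66.0081
V0=53.0488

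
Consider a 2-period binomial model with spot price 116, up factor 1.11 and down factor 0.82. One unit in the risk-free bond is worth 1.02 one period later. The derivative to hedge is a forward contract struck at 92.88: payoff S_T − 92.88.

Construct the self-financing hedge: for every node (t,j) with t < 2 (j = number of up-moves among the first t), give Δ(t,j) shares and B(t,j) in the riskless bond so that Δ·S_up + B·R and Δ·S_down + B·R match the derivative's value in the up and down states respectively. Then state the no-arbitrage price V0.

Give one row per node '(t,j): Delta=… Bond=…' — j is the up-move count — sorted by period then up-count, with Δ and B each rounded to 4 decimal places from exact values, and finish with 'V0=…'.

Under the risk-neutral measure, an up-move has probability p* = (R−d)/(u−d) = 0.6897 and values discount at R = 1.02.
Terminal payoffs: V(2,0)=-14.8816, V(2,1)=12.7032, V(2,2)=50.0436
Node (1,0) S=95.1200: V=(p*·12.7032+(1−p*)·-14.8816)/1.02=4.0612; Δ=(12.7032−-14.8816)/(105.5832−77.9984)=1.0000; B=V−Δ·S=-91.0588
Node (1,1) S=128.7600: V=(p*·50.0436+(1−p*)·12.7032)/1.02=37.7012; Δ=(50.0436−12.7032)/(142.9236−105.5832)=1.0000; B=V−Δ·S=-91.0588
Node (0,0) S=116.0000: V=(p*·37.7012+(1−p*)·4.0612)/1.02=26.7266; Δ=(37.7012−4.0612)/(128.7600−95.1200)=1.0000; B=V−Δ·S=-89.2734
Root portfolio cost Δ·116+B reproduces V0=26.7266.

(0,0): Delta=1.0000 Bond=-89.2734
(1,0): Delta=1.0000 Bond=-91.0588
(1,1): Delta=1.0000 Bond=-91.0588
V0=26.7266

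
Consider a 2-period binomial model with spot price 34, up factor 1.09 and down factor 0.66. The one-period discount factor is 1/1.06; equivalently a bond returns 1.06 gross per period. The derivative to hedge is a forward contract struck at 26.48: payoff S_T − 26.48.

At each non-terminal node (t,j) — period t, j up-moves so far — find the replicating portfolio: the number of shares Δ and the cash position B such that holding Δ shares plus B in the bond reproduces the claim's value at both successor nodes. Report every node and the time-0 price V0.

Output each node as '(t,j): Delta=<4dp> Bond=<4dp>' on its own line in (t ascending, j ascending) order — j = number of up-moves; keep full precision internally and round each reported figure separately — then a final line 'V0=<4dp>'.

Under the risk-neutral measure, an up-move has probability p* = (R−d)/(u−d) = 0.9302 and values discount at R = 1.06.
Payoff layer (t=2): V(2,0)=-11.6696, V(2,1)=-2.0204, V(2,2)=13.9154
  t=1,j=0: stock 22.4400 → up 24.4596 (V=-2.0204), down 14.8104 (V=-11.6696). Price -2.5411; hedge Δ=1.0000, bond B=-24.9811.
  t=1,j=1: stock 37.0600 → up 40.3954 (V=13.9154), down 24.4596 (V=-2.0204). Price 12.0789; hedge Δ=1.0000, bond B=-24.9811.
  t=0,j=0: stock 34.0000 → up 37.0600 (V=12.0789), down 22.4400 (V=-2.5411). Price 10.4329; hedge Δ=1.0000, bond B=-23.5671.
Check: Δ(0,0)·S0 + B(0,0) = 10.4329 = V0.

(0,0): Delta=1.0000 Bond=-23.5671
(1,0): Delta=1.0000 Bond=-24.9811
(1,1): Delta=1.0000 Bond=-24.9811
V0=10.4329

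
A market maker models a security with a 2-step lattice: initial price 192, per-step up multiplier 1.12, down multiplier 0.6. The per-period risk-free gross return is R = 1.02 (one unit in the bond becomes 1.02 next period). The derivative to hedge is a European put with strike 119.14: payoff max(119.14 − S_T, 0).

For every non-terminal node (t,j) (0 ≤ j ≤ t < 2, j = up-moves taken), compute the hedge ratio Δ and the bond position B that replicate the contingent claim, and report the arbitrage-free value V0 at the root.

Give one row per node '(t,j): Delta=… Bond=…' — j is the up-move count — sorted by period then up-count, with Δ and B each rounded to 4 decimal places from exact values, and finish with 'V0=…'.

(0,0): Delta=-0.0945 Bond=19.9138
(1,0): Delta=-0.8350 Bond=105.6229
(1,1): Delta=0.0000 Bond=0.0000
V0=1.7780

Since d<R<u, set p* = (R−d)/(u−d) = 0.8077; price each node as the discounted p*-expectation of its children.
Terminal payoffs: V(2,0)=50.0200, V(2,1)=0.0000, V(2,2)=0.0000
Node (1,0) S=115.2000: V=(p*·0.0000+(1−p*)·50.0200)/1.02=9.4306; Δ=(0.0000−50.0200)/(129.0240−69.1200)=-0.8350; B=V−Δ·S=105.6229
Node (1,1) S=215.0400: V=(p*·0.0000+(1−p*)·0.0000)/1.02=0.0000; Δ=(0.0000−0.0000)/(240.8448−129.0240)=0.0000; B=V−Δ·S=0.0000
Node (0,0) S=192.0000: V=(p*·0.0000+(1−p*)·9.4306)/1.02=1.7780; Δ=(0.0000−9.4306)/(215.0400−115.2000)=-0.0945; B=V−Δ·S=19.9138
Each (Δ,B) replicates both successor values, so the strategy is self-financing and V0 is arbitrage-free.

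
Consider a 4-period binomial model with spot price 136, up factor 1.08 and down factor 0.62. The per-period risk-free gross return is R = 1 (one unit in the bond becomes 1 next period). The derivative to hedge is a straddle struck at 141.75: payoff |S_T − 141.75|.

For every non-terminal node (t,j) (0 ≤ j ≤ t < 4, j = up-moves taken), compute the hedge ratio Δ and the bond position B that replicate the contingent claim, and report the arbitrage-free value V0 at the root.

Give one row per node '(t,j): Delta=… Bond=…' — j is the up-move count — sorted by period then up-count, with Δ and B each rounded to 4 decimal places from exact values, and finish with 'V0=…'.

Since d<R<u, set p* = (R−d)/(u−d) = 0.8261; price each node as the discounted p*-expectation of its children.
At expiry t=4: V(4,0)=121.6542, V(4,1)=106.7444, V(4,2)=80.7725, V(4,3)=35.5311, V(4,4)=43.2765
(3,0): S=32.4126. Δ = (V_up−V_dn)/(S_up−S_dn) = (106.7444−121.6542)/(35.0056−20.0958) = -1.0000. V = [p*·106.7444 + (1−p*)·121.6542]/1 = 109.3374. B = V − Δ·S = 141.7500.
(3,1): S=56.4607. Δ = (V_up−V_dn)/(S_up−S_dn) = (80.7725−106.7444)/(60.9775−35.0056) = -1.0000. V = [p*·80.7725 + (1−p*)·106.7444]/1 = 85.2893. B = V − Δ·S = 141.7500.
(3,2): S=98.3508. Δ = (V_up−V_dn)/(S_up−S_dn) = (35.5311−80.7725)/(106.2189−60.9775) = -1.0000. V = [p*·35.5311 + (1−p*)·80.7725]/1 = 43.3992. B = V − Δ·S = 141.7500.
(3,3): S=171.3208. Δ = (V_up−V_dn)/(S_up−S_dn) = (43.2765−35.5311)/(185.0265−106.2189) = 0.0983. V = [p*·43.2765 + (1−p*)·35.5311]/1 = 41.9295. B = V − Δ·S = 25.0916.
(2,0): S=52.2784. Δ = (V_up−V_dn)/(S_up−S_dn) = (85.2893−109.3374)/(56.4607−32.4126) = -1.0000. V = [p*·85.2893 + (1−p*)·109.3374]/1 = 89.4716. B = V − Δ·S = 141.7500.
(2,1): S=91.0656. Δ = (V_up−V_dn)/(S_up−S_dn) = (43.3992−85.2893)/(98.3508−56.4607) = -1.0000. V = [p*·43.3992 + (1−p*)·85.2893]/1 = 50.6844. B = V − Δ·S = 141.7500.
(2,2): S=158.6304. Δ = (V_up−V_dn)/(S_up−S_dn) = (41.9295−43.3992)/(171.3208−98.3508) = -0.0201. V = [p*·41.9295 + (1−p*)·43.3992]/1 = 42.1851. B = V − Δ·S = 45.3800.
(1,0): S=84.3200. Δ = (V_up−V_dn)/(S_up−S_dn) = (50.6844−89.4716)/(91.0656−52.2784) = -1.0000. V = [p*·50.6844 + (1−p*)·89.4716]/1 = 57.4300. B = V − Δ·S = 141.7500.
(1,1): S=146.8800. Δ = (V_up−V_dn)/(S_up−S_dn) = (42.1851−50.6844)/(158.6304−91.0656) = -0.1258. V = [p*·42.1851 + (1−p*)·50.6844]/1 = 43.6632. B = V − Δ·S = 62.1400.
(0,0): S=136.0000. Δ = (V_up−V_dn)/(S_up−S_dn) = (43.6632−57.4300)/(146.8800−84.3200) = -0.2201. V = [p*·43.6632 + (1−p*)·57.4300]/1 = 46.0574. B = V − Δ·S = 75.9852.
Root portfolio cost Δ·136+B reproduces V0=46.0574.

(0,0): Delta=-0.2201 Bond=75.9852
(1,0): Delta=-1.0000 Bond=141.7500
(1,1): Delta=-0.1258 Bond=62.1400
(2,0): Delta=-1.0000 Bond=141.7500
(2,1): Delta=-1.0000 Bond=141.7500
(2,2): Delta=-0.0201 Bond=45.3800
(3,0): Delta=-1.0000 Bond=141.7500
(3,1): Delta=-1.0000 Bond=141.7500
(3,2): Delta=-1.0000 Bond=141.7500
(3,3): Delta=0.0983 Bond=25.0916
V0=46.0574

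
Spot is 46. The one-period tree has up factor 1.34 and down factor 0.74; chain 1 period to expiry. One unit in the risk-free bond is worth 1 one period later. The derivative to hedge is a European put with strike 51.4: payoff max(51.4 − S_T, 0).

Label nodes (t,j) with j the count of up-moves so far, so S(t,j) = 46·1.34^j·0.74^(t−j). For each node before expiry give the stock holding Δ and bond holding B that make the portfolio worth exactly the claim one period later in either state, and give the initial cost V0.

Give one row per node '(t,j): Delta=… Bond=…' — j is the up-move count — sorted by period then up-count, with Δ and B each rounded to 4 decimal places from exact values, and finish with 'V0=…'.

The replicating-portfolio and risk-neutral prices coincide; use p* = (1−0.74)/(1.34−0.74) = 0.4333 for the latter.
Terminal values V(1,·): V(1,0)=17.3600, V(1,1)=0.0000
Node (0,0) S=46.0000: V=(p*·0.0000+(1−p*)·17.3600)/1=9.8373; Δ=(0.0000−17.3600)/(61.6400−34.0400)=-0.6290; B=V−Δ·S=38.7707
The time-0 hedge costs 9.8373, which is the no-arbitrage price.

(0,0): Delta=-0.6290 Bond=38.7707
V0=9.8373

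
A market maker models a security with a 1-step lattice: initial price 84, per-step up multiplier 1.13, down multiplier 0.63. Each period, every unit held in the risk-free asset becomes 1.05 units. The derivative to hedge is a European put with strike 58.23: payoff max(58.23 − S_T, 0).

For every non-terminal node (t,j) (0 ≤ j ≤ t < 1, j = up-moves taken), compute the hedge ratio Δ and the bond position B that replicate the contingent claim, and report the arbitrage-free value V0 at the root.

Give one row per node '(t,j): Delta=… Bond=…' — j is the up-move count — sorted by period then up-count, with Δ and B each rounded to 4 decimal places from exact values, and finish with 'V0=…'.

(0,0): Delta=-0.1264 Bond=11.4291
V0=0.8091

Under the risk-neutral measure, an up-move has probability p* = (R−d)/(u−d) = 0.8400 and values discount at R = 1.05.
Terminal values V(1,·): V(1,0)=5.3100, V(1,1)=0.0000
Node (0,0) S=84.0000: V=(p*·0.0000+(1−p*)·5.3100)/1.05=0.8091; Δ=(0.0000−5.3100)/(94.9200−52.9200)=-0.1264; B=V−Δ·S=11.4291
Check: Δ(0,0)·S0 + B(0,0) = 0.8091 = V0.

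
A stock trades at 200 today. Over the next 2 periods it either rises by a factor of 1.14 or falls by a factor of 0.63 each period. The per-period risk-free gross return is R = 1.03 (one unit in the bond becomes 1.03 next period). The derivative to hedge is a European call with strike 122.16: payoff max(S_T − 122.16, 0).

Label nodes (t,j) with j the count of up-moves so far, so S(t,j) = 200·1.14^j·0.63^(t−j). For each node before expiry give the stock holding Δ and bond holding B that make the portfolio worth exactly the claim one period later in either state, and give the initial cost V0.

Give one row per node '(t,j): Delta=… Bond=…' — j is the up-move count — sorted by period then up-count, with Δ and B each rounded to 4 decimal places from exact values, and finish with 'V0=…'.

(0,0): Delta=0.9122 Bond=-95.7063
(1,0): Delta=0.3343 Bond=-25.7613
(1,1): Delta=1.0000 Bond=-118.6019
V0=86.7284

The replicating-portfolio and risk-neutral prices coincide; use p* = (1.03−0.63)/(1.14−0.63) = 0.7843 for the latter.
Payoff layer (t=2): V(2,0)=0.0000, V(2,1)=21.4800, V(2,2)=137.7600
(1,0): S=126.0000. Δ = (V_up−V_dn)/(S_up−S_dn) = (21.4800−0.0000)/(143.6400−79.3800) = 0.3343. V = [p*·21.4800 + (1−p*)·0.0000]/1.03 = 16.3564. B = V − Δ·S = -25.7613.
(1,1): S=228.0000. Δ = (V_up−V_dn)/(S_up−S_dn) = (137.7600−21.4800)/(259.9200−143.6400) = 1.0000. V = [p*·137.7600 + (1−p*)·21.4800]/1.03 = 109.3981. B = V − Δ·S = -118.6019.
(0,0): S=200.0000. Δ = (V_up−V_dn)/(S_up−S_dn) = (109.3981−16.3564)/(228.0000−126.0000) = 0.9122. V = [p*·109.3981 + (1−p*)·16.3564]/1.03 = 86.7284. B = V − Δ·S = -95.7063.
The time-0 hedge costs 86.7284, which is the no-arbitrage price.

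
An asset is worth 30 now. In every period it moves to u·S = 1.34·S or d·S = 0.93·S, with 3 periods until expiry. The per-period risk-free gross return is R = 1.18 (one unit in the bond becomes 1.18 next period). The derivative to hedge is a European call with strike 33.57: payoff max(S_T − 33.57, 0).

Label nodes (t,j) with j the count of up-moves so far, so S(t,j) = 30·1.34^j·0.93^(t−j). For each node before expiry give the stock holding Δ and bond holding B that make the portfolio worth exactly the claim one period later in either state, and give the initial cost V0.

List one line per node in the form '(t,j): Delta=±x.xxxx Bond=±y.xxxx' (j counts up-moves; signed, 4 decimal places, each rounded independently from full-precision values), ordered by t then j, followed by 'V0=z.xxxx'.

(0,0): Delta=0.9161 Bond=-17.5723
(1,0): Delta=0.7271 Bond=-15.4631
(1,1): Delta=1.0000 Bond=-24.1095
(2,0): Delta=0.1127 Bond=-2.3048
(2,1): Delta=1.0000 Bond=-28.4492
(2,2): Delta=1.0000 Bond=-28.4492
V0=9.9097

The replicating-portfolio and risk-neutral prices coincide; use p* = (1.18−0.93)/(1.34−0.93) = 0.6098 for the latter.
Terminal payoffs: V(3,0)=0.0000, V(3,1)=1.1990, V(3,2)=16.5272, V(3,3)=38.6131
(2,0): S=25.9470. Δ = (V_up−V_dn)/(S_up−S_dn) = (1.1990−0.0000)/(34.7690−24.1307) = 0.1127. V = [p*·1.1990 + (1−p*)·0.0000]/1.18 = 0.6196. B = V − Δ·S = -2.3048.
(2,1): S=37.3860. Δ = (V_up−V_dn)/(S_up−S_dn) = (16.5272−1.1990)/(50.0972−34.7690) = 1.0000. V = [p*·16.5272 + (1−p*)·1.1990]/1.18 = 8.9368. B = V − Δ·S = -28.4492.
(2,2): S=53.8680. Δ = (V_up−V_dn)/(S_up−S_dn) = (38.6131−16.5272)/(72.1831−50.0972) = 1.0000. V = [p*·38.6131 + (1−p*)·16.5272]/1.18 = 25.4188. B = V − Δ·S = -28.4492.
(1,0): S=27.9000. Δ = (V_up−V_dn)/(S_up−S_dn) = (8.9368−0.6196)/(37.3860−25.9470) = 0.7271. V = [p*·8.9368 + (1−p*)·0.6196]/1.18 = 4.8229. B = V − Δ·S = -15.4631.
(1,1): S=40.2000. Δ = (V_up−V_dn)/(S_up−S_dn) = (25.4188−8.9368)/(53.8680−37.3860) = 1.0000. V = [p*·25.4188 + (1−p*)·8.9368]/1.18 = 16.0905. B = V − Δ·S = -24.1095.
(0,0): S=30.0000. Δ = (V_up−V_dn)/(S_up−S_dn) = (16.0905−4.8229)/(40.2000−27.9000) = 0.9161. V = [p*·16.0905 + (1−p*)·4.8229]/1.18 = 9.9097. B = V − Δ·S = -17.5723.
Self-financing check: at every node Δ·S+B equals the discounted successor values.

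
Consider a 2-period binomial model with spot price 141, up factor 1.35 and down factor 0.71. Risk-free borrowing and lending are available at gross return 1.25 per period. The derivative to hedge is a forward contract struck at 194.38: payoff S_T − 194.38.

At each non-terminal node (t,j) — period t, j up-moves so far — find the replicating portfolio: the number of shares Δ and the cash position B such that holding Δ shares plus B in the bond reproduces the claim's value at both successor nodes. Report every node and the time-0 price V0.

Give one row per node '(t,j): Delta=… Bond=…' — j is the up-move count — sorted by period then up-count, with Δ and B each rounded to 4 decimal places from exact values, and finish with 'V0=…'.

No-arbitrage ⇒ martingale measure with p* = (R−d)/(u−d) = 0.8437.
At expiry t=2: V(2,0)=-123.3019, V(2,1)=-59.2315, V(2,2)=62.5925
(1,0): S=100.1100. Δ = (V_up−V_dn)/(S_up−S_dn) = (-59.2315−-123.3019)/(135.1485−71.0781) = 1.0000. V = [p*·-59.2315 + (1−p*)·-123.3019]/1.25 = -55.3940. B = V − Δ·S = -155.5040.
(1,1): S=190.3500. Δ = (V_up−V_dn)/(S_up−S_dn) = (62.5925−-59.2315)/(256.9725−135.1485) = 1.0000. V = [p*·62.5925 + (1−p*)·-59.2315]/1.25 = 34.8460. B = V − Δ·S = -155.5040.
(0,0): S=141.0000. Δ = (V_up−V_dn)/(S_up−S_dn) = (34.8460−-55.3940)/(190.3500−100.1100) = 1.0000. V = [p*·34.8460 + (1−p*)·-55.3940]/1.25 = 16.5968. B = V − Δ·S = -124.4032.
Root portfolio cost Δ·141+B reproduces V0=16.5968.

(0,0): Delta=1.0000 Bond=-124.4032
(1,0): Delta=1.0000 Bond=-155.5040
(1,1): Delta=1.0000 Bond=-155.5040
V0=16.5968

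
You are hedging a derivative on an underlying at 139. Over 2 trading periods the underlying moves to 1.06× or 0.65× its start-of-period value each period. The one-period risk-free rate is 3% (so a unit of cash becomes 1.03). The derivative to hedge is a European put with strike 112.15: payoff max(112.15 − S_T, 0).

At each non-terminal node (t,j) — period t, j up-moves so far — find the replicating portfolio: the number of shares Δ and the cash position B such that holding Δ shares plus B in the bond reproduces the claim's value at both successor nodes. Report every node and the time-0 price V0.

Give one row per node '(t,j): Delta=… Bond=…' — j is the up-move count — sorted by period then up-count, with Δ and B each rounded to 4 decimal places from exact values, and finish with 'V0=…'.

Risk-neutral probability p* = (R−d)/(u−d) = (1.03−0.65)/(1.06−0.65) = 0.9268.
Payoff layer (t=2): V(2,0)=53.4225, V(2,1)=16.3790, V(2,2)=0.0000
  t=1,j=0: stock 90.3500 → up 95.7710 (V=16.3790), down 58.7275 (V=53.4225). Price 18.5335; hedge Δ=-1.0000, bond B=108.8835.
  t=1,j=1: stock 147.3400 → up 156.1804 (V=0.0000), down 95.7710 (V=16.3790). Price 1.1636; hedge Δ=-0.2711, bond B=41.1123.
  t=0,j=0: stock 139.0000 → up 147.3400 (V=1.1636), down 90.3500 (V=18.5335). Price 2.3636; hedge Δ=-0.3048, bond B=44.7293.
Each (Δ,B) replicates both successor values, so the strategy is self-financing and V0 is arbitrage-free.

(0,0): Delta=-0.3048 Bond=44.7293
(1,0): Delta=-1.0000 Bond=108.8835
(1,1): Delta=-0.2711 Bond=41.1123
V0=2.3636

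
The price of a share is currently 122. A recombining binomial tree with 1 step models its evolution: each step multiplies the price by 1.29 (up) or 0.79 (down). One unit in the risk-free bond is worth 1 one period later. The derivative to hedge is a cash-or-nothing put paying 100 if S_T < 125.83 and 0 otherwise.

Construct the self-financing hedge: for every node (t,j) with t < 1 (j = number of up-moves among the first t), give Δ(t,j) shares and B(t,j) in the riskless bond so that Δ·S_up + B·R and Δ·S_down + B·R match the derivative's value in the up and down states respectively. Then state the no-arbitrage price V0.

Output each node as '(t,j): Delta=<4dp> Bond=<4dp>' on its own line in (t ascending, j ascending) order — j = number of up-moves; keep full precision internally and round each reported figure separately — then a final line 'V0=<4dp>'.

Since d<R<u, set p* = (R−d)/(u−d) = 0.4200; price each node as the discounted p*-expectation of its children.
At expiry t=1: V(1,0)=100.0000, V(1,1)=0.0000
Node (0,0) S=122.0000: V=(p*·0.0000+(1−p*)·100.0000)/1=58.0000; Δ=(0.0000−100.0000)/(157.3800−96.3800)=-1.6393; B=V−Δ·S=258.0000
Each (Δ,B) replicates both successor values, so the strategy is self-financing and V0 is arbitrage-free.

(0,0): Delta=-1.6393 Bond=258.0000
V0=58.0000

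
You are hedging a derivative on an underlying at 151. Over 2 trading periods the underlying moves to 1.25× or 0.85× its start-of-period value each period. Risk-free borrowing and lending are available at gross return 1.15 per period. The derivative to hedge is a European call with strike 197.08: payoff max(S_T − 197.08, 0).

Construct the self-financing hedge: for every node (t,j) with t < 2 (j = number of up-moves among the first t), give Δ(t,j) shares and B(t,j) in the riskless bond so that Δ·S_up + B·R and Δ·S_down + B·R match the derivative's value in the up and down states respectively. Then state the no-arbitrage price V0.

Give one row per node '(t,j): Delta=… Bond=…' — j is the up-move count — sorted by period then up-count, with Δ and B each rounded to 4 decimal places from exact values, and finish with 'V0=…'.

(0,0): Delta=0.4196 Bond=-46.8273
(1,0): Delta=0.0000 Bond=0.0000
(1,1): Delta=0.5147 Bond=-71.8019
V0=16.5273

Since d<R<u, set p* = (R−d)/(u−d) = 0.7500; price each node as the discounted p*-expectation of its children.
Terminal payoffs: V(2,0)=0.0000, V(2,1)=0.0000, V(2,2)=38.8575
  t=1,j=0: stock 128.3500 → up 160.4375 (V=0.0000), down 109.0975 (V=0.0000). Price 0.0000; hedge Δ=0.0000, bond B=0.0000.
  t=1,j=1: stock 188.7500 → up 235.9375 (V=38.8575), down 160.4375 (V=0.0000). Price 25.3418; hedge Δ=0.5147, bond B=-71.8019.
  t=0,j=0: stock 151.0000 → up 188.7500 (V=25.3418), down 128.3500 (V=0.0000). Price 16.5273; hedge Δ=0.4196, bond B=-46.8273.
The time-0 hedge costs 16.5273, which is the no-arbitrage price.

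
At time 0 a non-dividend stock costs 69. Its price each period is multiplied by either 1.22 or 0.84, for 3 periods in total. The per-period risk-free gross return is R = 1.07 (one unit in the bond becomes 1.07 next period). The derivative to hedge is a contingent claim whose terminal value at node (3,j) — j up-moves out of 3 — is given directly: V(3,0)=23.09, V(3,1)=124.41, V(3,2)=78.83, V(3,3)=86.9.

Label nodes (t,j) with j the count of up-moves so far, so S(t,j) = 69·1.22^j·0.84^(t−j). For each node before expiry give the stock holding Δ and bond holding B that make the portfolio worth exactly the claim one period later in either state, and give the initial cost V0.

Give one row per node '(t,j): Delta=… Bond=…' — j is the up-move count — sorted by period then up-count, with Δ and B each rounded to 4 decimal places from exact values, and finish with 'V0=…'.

Since d<R<u, set p* = (R−d)/(u−d) = 0.6053; price each node as the discounted p*-expectation of its children.
Terminal values V(3,·): V(3,0)=23.0900, V(3,1)=124.4100, V(3,2)=78.8300, V(3,3)=86.9000
Node (2,0) S=48.6864: V=(p*·124.4100+(1−p*)·23.0900)/1.07=78.8928; Δ=(124.4100−23.0900)/(59.3974−40.8966)=5.4765; B=V−Δ·S=-187.7388
Node (2,1) S=70.7112: V=(p*·78.8300+(1−p*)·124.4100)/1.07=90.4879; Δ=(78.8300−124.4100)/(86.2677−59.3974)=-1.6963; B=V−Δ·S=210.4353
Node (2,2) S=102.6996: V=(p*·86.9000+(1−p*)·78.8300)/1.07=78.2378; Δ=(86.9000−78.8300)/(125.2935−86.2677)=0.2068; B=V−Δ·S=57.0010
Node (1,0) S=57.9600: V=(p*·90.4879+(1−p*)·78.8928)/1.07=80.2906; Δ=(90.4879−78.8928)/(70.7112−48.6864)=0.5265; B=V−Δ·S=49.7769
Node (1,1) S=84.1800: V=(p*·78.2378+(1−p*)·90.4879)/1.07=77.6387; Δ=(78.2378−90.4879)/(102.6996−70.7112)=-0.3830; B=V−Δ·S=109.8759
Node (0,0) S=69.0000: V=(p*·77.6387+(1−p*)·80.2906)/1.07=73.5378; Δ=(77.6387−80.2906)/(84.1800−57.9600)=-0.1011; B=V−Δ·S=80.5164
The time-0 hedge costs 73.5378, which is the no-arbitrage price.

(0,0): Delta=-0.1011 Bond=80.5164
(1,0): Delta=0.5265 Bond=49.7769
(1,1): Delta=-0.3830 Bond=109.8759
(2,0): Delta=5.4765 Bond=-187.7388
(2,1): Delta=-1.6963 Bond=210.4353
(2,2): Delta=0.2068 Bond=57.0010
V0=73.5378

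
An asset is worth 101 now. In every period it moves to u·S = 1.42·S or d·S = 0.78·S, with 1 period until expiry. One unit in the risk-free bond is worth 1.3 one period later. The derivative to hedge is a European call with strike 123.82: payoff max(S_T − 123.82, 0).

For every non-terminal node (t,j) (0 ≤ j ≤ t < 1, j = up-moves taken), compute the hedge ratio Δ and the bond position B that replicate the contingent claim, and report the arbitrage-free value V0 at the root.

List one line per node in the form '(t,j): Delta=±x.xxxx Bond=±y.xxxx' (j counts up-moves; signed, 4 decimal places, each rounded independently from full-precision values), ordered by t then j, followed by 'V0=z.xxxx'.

No-arbitrage ⇒ martingale measure with p* = (R−d)/(u−d) = 0.8125.
Terminal payoffs: V(1,0)=0.0000, V(1,1)=19.6000
  t=0,j=0: stock 101.0000 → up 143.4200 (V=19.6000), down 78.7800 (V=0.0000). Price 12.2500; hedge Δ=0.3032, bond B=-18.3750.
Check: Δ(0,0)·S0 + B(0,0) = 12.2500 = V0.

(0,0): Delta=0.3032 Bond=-18.3750
V0=12.2500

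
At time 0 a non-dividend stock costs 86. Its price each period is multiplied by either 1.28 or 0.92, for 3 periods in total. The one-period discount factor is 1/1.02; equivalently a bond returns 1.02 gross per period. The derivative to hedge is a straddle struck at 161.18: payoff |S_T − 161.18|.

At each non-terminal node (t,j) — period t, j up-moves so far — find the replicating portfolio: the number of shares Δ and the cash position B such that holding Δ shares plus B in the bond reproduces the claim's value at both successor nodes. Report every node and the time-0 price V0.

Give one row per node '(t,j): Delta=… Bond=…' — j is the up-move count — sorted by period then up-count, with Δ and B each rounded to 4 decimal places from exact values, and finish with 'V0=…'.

Since d<R<u, set p* = (R−d)/(u−d) = 0.2778; price each node as the discounted p*-expectation of its children.
Terminal payoffs: V(3,0)=94.2128, V(3,1)=68.0083, V(3,2)=31.5498, V(3,3)=19.1751
Node (2,0) S=72.7904: V=(p*·68.0083+(1−p*)·94.2128)/1.02=85.2292; Δ=(68.0083−94.2128)/(93.1717−66.9672)=-1.0000; B=V−Δ·S=158.0196
Node (2,1) S=101.2736: V=(p*·31.5498+(1−p*)·68.0083)/1.02=56.7460; Δ=(31.5498−68.0083)/(129.6302−93.1717)=-1.0000; B=V−Δ·S=158.0196
Node (2,2) S=140.9024: V=(p*·19.1751+(1−p*)·31.5498)/1.02=27.5611; Δ=(19.1751−31.5498)/(180.3551−129.6302)=-0.2440; B=V−Δ·S=61.9354
Node (1,0) S=79.1200: V=(p*·56.7460+(1−p*)·85.2292)/1.02=75.8012; Δ=(56.7460−85.2292)/(101.2736−72.7904)=-1.0000; B=V−Δ·S=154.9212
Node (1,1) S=110.0800: V=(p*·27.5611+(1−p*)·56.7460)/1.02=47.6854; Δ=(27.5611−56.7460)/(140.9024−101.2736)=-0.7365; B=V−Δ·S=128.7545
Node (0,0) S=86.0000: V=(p*·47.6854+(1−p*)·75.8012)/1.02=66.6581; Δ=(47.6854−75.8012)/(110.0800−79.1200)=-0.9081; B=V−Δ·S=144.7575
The time-0 hedge costs 66.6581, which is the no-arbitrage price.

(0,0): Delta=-0.9081 Bond=144.7575
(1,0): Delta=-1.0000 Bond=154.9212
(1,1): Delta=-0.7365 Bond=128.7545
(2,0): Delta=-1.0000 Bond=158.0196
(2,1): Delta=-1.0000 Bond=158.0196
(2,2): Delta=-0.2440 Bond=61.9354
V0=66.6581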